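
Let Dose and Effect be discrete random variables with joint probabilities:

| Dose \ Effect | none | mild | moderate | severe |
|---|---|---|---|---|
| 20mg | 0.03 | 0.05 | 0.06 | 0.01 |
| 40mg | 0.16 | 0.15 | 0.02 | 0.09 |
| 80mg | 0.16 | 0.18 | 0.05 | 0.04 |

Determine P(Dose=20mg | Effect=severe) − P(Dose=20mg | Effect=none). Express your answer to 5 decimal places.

P(Effect=severe) = 0.01 + 0.09 + 0.04 = 0.14; P(Dose=20mg | Effect=severe) = 0.01/0.14 = 0.071429.
P(Effect=none) = 0.03 + 0.16 + 0.16 = 0.35; P(Dose=20mg | Effect=none) = 0.03/0.35 = 0.085714.
Difference = -0.01429.

-0.01429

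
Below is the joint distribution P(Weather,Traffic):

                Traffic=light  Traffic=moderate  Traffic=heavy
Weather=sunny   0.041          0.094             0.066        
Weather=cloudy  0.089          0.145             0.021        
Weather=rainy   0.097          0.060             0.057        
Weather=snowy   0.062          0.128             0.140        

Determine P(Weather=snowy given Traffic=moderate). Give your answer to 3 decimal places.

P(Traffic=moderate) = 0.094 + 0.145 + 0.060 + 0.128 = 0.427.
P(Weather=snowy | Traffic=moderate) = 0.128/0.427 = 0.300.

0.300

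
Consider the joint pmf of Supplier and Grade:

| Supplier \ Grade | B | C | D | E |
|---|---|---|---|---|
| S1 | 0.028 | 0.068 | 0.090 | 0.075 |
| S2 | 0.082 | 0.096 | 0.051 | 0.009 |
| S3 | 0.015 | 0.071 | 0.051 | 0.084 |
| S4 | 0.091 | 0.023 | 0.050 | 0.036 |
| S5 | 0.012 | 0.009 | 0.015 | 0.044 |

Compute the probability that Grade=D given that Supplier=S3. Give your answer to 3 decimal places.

P(Supplier=S3) = 0.015 + 0.071 + 0.051 + 0.084 = 0.221.
P(Grade=D | Supplier=S3) = 0.051/0.221 = 0.231.

0.231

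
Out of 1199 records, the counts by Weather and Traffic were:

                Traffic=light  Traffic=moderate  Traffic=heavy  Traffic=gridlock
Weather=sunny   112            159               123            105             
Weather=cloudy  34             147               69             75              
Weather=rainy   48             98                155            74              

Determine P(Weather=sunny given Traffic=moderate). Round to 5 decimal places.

0.39356

Total with Traffic=moderate: 159 + 147 + 98 = 404.
P(Weather=sunny | Traffic=moderate) = 159/404 = 0.39356.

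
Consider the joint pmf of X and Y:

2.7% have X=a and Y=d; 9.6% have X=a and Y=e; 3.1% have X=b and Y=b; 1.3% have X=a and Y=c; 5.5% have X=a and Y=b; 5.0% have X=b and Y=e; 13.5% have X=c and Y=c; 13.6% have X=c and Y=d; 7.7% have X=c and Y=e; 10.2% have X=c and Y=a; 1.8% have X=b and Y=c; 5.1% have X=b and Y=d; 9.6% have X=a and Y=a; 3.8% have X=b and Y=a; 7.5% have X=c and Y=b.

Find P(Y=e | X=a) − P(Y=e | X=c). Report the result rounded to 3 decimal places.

P(X=a) = 0.096 + 0.055 + 0.013 + 0.027 + 0.096 = 0.287; P(Y=e | X=a) = 0.096/0.287 = 0.3345.
P(X=c) = 0.102 + 0.075 + 0.135 + 0.136 + 0.077 = 0.525; P(Y=e | X=c) = 0.077/0.525 = 0.1467.
Difference = 0.188.

0.188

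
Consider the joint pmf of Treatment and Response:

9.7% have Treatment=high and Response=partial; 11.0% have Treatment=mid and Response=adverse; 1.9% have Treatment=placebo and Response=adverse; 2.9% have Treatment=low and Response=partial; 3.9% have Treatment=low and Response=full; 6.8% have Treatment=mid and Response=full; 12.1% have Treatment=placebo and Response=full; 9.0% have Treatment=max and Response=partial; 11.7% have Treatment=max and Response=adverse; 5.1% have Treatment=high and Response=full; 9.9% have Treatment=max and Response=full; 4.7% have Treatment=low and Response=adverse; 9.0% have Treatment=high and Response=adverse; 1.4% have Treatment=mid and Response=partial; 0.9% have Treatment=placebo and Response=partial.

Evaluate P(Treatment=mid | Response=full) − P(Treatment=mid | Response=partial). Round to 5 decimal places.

P(Response=full) = 0.121 + 0.039 + 0.068 + 0.051 + 0.099 = 0.378; P(Treatment=mid | Response=full) = 0.068/0.378 = 0.179894.
P(Response=partial) = 0.009 + 0.029 + 0.014 + 0.097 + 0.090 = 0.239; P(Treatment=mid | Response=partial) = 0.014/0.239 = 0.058577.
Difference = 0.12132.

0.12132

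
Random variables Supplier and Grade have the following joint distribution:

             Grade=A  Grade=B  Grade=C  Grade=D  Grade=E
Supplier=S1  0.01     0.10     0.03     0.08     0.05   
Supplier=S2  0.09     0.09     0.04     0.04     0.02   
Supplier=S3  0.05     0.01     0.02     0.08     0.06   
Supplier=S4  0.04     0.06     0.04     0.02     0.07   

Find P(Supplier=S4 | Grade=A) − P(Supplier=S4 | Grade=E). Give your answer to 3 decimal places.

-0.139

P(Grade=A) = 0.01 + 0.09 + 0.05 + 0.04 = 0.19; P(Supplier=S4 | Grade=A) = 0.04/0.19 = 0.2105.
P(Grade=E) = 0.05 + 0.02 + 0.06 + 0.07 = 0.20; P(Supplier=S4 | Grade=E) = 0.07/0.20 = 0.3500.
Difference = -0.139.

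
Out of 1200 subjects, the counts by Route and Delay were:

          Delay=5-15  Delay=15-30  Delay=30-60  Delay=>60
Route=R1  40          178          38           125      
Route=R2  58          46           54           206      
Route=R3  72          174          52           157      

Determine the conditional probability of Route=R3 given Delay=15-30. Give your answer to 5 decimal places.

Total with Delay=15-30: 178 + 46 + 174 = 398.
P(Route=R3 | Delay=15-30) = 174/398 = 0.43719.

0.43719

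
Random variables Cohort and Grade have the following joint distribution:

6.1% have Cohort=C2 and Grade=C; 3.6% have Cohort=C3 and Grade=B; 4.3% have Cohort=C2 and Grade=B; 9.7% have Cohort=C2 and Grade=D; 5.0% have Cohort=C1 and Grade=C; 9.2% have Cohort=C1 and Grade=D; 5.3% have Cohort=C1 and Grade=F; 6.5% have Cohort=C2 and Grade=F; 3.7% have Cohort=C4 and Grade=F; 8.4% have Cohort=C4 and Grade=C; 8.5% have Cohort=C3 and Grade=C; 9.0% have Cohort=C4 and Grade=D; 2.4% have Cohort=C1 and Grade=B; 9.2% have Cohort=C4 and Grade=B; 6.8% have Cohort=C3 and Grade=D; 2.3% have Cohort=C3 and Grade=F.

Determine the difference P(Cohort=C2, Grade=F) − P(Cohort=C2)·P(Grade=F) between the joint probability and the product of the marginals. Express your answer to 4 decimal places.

P(Cohort=C2) = 0.043 + 0.061 + 0.097 + 0.065 = 0.266.
P(Grade=F) = 0.053 + 0.065 + 0.023 + 0.037 = 0.178.
P(Cohort=C2, Grade=F) − P(Cohort=C2)P(Grade=F) = 0.065 − 0.266×0.178 = 0.0177.

0.0177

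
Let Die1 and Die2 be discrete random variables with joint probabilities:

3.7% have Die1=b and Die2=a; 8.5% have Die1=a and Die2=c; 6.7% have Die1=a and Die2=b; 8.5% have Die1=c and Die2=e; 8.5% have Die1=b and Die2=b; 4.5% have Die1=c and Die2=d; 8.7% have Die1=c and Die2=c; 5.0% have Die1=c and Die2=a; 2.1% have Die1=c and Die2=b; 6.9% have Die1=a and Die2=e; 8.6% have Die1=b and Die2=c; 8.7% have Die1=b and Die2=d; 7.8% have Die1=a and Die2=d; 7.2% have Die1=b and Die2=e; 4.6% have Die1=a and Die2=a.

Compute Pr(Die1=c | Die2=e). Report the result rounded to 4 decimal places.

0.3761

P(Die2=e) = 0.069 + 0.072 + 0.085 = 0.226.
P(Die1=c | Die2=e) = 0.085/0.226 = 0.3761.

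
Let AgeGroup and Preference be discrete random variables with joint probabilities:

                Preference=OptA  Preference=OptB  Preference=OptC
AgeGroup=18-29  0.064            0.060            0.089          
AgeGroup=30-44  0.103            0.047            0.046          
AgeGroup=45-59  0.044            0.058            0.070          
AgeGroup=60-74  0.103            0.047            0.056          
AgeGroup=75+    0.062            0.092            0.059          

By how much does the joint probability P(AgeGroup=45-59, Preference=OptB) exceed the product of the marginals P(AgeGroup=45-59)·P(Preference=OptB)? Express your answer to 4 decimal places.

0.0057

P(AgeGroup=45-59) = 0.044 + 0.058 + 0.070 = 0.172.
P(Preference=OptB) = 0.060 + 0.047 + 0.058 + 0.047 + 0.092 = 0.304.
P(AgeGroup=45-59, Preference=OptB) − P(AgeGroup=45-59)P(Preference=OptB) = 0.058 − 0.172×0.304 = 0.0057.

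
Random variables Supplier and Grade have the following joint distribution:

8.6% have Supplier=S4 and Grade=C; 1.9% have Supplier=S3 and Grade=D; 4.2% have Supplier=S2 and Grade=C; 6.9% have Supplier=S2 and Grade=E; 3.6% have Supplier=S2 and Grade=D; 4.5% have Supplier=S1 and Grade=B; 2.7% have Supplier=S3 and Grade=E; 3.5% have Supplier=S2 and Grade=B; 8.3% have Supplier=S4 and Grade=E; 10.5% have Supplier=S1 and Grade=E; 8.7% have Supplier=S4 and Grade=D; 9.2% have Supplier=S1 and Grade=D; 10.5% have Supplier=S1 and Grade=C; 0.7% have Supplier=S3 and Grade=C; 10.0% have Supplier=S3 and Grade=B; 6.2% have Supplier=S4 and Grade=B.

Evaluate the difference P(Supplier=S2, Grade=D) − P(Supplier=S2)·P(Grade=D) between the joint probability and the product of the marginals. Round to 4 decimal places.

P(Supplier=S2) = 0.035 + 0.042 + 0.036 + 0.069 = 0.182.
P(Grade=D) = 0.092 + 0.036 + 0.019 + 0.087 = 0.234.
P(Supplier=S2, Grade=D) − P(Supplier=S2)P(Grade=D) = 0.036 − 0.182×0.234 = -0.0066.

-0.0066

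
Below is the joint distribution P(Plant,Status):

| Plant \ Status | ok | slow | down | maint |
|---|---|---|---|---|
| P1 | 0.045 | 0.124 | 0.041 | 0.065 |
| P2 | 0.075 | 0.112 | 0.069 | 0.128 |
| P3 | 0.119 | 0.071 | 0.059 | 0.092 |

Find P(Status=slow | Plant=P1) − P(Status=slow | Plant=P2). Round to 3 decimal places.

P(Plant=P1) = 0.045 + 0.124 + 0.041 + 0.065 = 0.275; P(Status=slow | Plant=P1) = 0.124/0.275 = 0.4509.
P(Plant=P2) = 0.075 + 0.112 + 0.069 + 0.128 = 0.384; P(Status=slow | Plant=P2) = 0.112/0.384 = 0.2917.
Difference = 0.159.

0.159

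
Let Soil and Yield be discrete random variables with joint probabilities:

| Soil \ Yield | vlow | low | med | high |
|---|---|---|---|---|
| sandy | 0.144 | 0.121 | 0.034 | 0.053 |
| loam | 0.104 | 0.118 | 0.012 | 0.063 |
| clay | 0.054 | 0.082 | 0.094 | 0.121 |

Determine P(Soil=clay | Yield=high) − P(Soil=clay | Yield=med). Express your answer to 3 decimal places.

P(Yield=high) = 0.053 + 0.063 + 0.121 = 0.237; P(Soil=clay | Yield=high) = 0.121/0.237 = 0.5105.
P(Yield=med) = 0.034 + 0.012 + 0.094 = 0.140; P(Soil=clay | Yield=med) = 0.094/0.140 = 0.6714.
Difference = -0.161.

-0.161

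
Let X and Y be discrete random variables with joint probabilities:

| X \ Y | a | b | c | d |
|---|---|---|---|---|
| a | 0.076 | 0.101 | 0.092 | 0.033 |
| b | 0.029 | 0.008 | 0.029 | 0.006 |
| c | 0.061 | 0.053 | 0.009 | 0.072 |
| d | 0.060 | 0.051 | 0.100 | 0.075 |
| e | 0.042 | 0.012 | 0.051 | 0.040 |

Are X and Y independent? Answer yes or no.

no

P(X=c) = 0.195 and P(Y=c) = 0.281, so their product is 0.05480, but P(X=c, Y=c) = 0.009. Since these differ, X and Y are not independent.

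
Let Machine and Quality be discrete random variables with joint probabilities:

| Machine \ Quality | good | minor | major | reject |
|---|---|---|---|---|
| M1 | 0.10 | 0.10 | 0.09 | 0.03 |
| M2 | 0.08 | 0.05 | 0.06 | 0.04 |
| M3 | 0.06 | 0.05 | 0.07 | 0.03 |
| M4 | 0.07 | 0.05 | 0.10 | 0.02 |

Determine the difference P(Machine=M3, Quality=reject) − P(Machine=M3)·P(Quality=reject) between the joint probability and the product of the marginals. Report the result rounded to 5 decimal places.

P(Machine=M3) = 0.06 + 0.05 + 0.07 + 0.03 = 0.21.
P(Quality=reject) = 0.03 + 0.04 + 0.03 + 0.02 = 0.12.
P(Machine=M3, Quality=reject) − P(Machine=M3)P(Quality=reject) = 0.03 − 0.21×0.12 = 0.00480.

0.00480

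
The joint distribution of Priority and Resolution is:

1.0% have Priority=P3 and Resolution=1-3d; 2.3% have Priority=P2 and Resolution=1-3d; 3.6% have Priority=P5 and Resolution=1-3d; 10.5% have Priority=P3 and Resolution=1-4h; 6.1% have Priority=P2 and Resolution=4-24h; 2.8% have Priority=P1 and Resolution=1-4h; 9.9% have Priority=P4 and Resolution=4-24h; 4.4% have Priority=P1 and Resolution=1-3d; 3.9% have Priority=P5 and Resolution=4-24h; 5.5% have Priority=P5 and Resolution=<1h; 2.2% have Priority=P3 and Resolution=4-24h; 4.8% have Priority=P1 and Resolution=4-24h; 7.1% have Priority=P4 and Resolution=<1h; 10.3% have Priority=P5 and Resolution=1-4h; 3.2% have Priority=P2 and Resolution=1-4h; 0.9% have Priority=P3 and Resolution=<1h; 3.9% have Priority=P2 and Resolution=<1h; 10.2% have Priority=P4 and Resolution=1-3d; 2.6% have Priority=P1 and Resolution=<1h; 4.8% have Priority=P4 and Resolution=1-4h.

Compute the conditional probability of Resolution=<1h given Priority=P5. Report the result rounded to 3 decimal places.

P(Priority=P5) = 0.055 + 0.103 + 0.039 + 0.036 = 0.233.
P(Resolution=<1h | Priority=P5) = 0.055/0.233 = 0.236.

0.236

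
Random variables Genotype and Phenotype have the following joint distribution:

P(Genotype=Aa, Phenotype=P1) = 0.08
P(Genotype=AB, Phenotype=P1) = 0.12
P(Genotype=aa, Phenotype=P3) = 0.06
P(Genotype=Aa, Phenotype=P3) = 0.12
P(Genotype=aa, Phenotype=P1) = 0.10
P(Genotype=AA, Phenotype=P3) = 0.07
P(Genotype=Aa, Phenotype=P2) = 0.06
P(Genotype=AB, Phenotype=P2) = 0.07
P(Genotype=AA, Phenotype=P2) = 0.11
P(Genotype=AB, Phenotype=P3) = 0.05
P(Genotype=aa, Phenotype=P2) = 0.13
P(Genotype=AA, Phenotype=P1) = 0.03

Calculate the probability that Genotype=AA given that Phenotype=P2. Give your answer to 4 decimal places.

P(Phenotype=P2) = 0.11 + 0.06 + 0.13 + 0.07 = 0.37.
P(Genotype=AA | Phenotype=P2) = 0.11/0.37 = 0.2973.

0.2973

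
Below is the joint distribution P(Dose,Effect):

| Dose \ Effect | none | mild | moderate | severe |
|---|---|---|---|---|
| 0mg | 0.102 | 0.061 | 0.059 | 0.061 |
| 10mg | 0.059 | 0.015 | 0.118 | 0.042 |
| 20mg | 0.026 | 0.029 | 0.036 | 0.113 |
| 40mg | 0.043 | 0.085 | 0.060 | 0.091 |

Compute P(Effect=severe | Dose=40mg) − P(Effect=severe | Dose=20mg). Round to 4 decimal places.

-0.2278

P(Dose=40mg) = 0.043 + 0.085 + 0.060 + 0.091 = 0.279; P(Effect=severe | Dose=40mg) = 0.091/0.279 = 0.32616.
P(Dose=20mg) = 0.026 + 0.029 + 0.036 + 0.113 = 0.204; P(Effect=severe | Dose=20mg) = 0.113/0.204 = 0.55392.
Difference = -0.2278.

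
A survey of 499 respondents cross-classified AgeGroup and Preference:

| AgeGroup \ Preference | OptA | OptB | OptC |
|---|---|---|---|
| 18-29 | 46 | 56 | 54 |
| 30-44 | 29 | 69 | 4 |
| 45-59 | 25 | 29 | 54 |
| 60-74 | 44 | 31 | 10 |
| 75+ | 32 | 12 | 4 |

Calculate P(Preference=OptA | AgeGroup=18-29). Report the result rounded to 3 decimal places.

Total with AgeGroup=18-29: 46 + 56 + 54 = 156.
P(Preference=OptA | AgeGroup=18-29) = 46/156 = 0.295.

0.295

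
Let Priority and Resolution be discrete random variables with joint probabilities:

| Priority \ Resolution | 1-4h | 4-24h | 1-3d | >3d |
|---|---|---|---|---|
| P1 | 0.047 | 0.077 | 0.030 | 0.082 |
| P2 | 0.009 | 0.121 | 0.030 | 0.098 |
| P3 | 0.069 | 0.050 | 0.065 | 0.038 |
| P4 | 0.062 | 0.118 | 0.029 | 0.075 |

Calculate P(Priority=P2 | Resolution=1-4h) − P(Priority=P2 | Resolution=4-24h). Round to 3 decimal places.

-0.282

P(Resolution=1-4h) = 0.047 + 0.009 + 0.069 + 0.062 = 0.187; P(Priority=P2 | Resolution=1-4h) = 0.009/0.187 = 0.0481.
P(Resolution=4-24h) = 0.077 + 0.121 + 0.050 + 0.118 = 0.366; P(Priority=P2 | Resolution=4-24h) = 0.121/0.366 = 0.3306.
Difference = -0.282.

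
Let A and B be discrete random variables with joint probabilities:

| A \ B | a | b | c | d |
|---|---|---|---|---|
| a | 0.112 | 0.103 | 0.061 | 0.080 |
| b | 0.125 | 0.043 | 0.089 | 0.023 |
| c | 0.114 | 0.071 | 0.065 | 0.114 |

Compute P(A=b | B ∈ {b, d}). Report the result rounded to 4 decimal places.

0.1521

P(B=b) = 0.103 + 0.043 + 0.071 = 0.217.
P(B=d) = 0.080 + 0.023 + 0.114 = 0.217.
P(B ∈ {b, d}) = 0.217 + 0.217 = 0.434; P(A=b, B ∈ {b, d}) = 0.043 + 0.023 = 0.066.
P(A=b | B ∈ {b, d}) = 0.066/0.434 = 0.1521.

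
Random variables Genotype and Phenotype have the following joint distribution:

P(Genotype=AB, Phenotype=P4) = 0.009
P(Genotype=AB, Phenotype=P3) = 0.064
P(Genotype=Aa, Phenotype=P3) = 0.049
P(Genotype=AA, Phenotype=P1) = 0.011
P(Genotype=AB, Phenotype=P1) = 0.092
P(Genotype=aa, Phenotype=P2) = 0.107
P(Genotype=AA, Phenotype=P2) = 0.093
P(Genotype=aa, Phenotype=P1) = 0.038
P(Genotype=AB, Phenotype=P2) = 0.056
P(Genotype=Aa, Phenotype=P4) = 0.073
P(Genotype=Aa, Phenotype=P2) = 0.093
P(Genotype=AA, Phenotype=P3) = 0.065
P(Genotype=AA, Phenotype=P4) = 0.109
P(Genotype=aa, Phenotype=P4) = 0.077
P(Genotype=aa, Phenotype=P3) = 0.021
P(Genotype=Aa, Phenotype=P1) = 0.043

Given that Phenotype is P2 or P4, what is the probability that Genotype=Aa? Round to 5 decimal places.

P(Phenotype=P2) = 0.093 + 0.093 + 0.107 + 0.056 = 0.349.
P(Phenotype=P4) = 0.109 + 0.073 + 0.077 + 0.009 = 0.268.
P(Phenotype ∈ {P2, P4}) = 0.349 + 0.268 = 0.617; P(Genotype=Aa, Phenotype ∈ {P2, P4}) = 0.093 + 0.073 = 0.166.
P(Genotype=Aa | Phenotype ∈ {P2, P4}) = 0.166/0.617 = 0.26904.

0.26904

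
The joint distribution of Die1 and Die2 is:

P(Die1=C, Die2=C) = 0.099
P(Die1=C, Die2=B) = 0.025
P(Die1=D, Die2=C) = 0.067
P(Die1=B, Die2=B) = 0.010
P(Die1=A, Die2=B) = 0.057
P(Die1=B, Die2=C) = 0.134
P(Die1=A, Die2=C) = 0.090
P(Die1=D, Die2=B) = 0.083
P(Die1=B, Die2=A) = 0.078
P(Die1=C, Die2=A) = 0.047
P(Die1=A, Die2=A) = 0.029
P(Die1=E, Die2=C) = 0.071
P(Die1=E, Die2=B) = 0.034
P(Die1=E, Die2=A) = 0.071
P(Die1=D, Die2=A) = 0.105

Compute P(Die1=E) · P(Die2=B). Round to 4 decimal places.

0.0368

P(Die1=E) = 0.071 + 0.034 + 0.071 = 0.176.
P(Die2=B) = 0.057 + 0.010 + 0.025 + 0.083 + 0.034 = 0.209.
Product: 0.176 × 0.209 = 0.0368.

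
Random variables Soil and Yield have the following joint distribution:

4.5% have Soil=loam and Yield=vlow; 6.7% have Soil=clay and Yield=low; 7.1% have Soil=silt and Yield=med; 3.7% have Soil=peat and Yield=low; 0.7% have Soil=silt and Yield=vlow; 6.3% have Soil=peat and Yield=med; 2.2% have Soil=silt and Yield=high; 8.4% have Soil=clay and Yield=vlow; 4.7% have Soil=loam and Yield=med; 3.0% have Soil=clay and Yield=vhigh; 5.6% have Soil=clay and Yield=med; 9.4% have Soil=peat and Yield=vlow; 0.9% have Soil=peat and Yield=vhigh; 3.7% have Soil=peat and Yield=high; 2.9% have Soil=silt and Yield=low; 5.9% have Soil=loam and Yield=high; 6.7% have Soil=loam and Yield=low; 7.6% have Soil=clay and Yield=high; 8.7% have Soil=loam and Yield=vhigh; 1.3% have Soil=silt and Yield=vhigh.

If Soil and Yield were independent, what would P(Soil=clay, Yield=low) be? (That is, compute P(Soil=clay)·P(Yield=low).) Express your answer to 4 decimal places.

0.0626

P(Soil=clay) = 0.084 + 0.067 + 0.056 + 0.076 + 0.030 = 0.313.
P(Yield=low) = 0.067 + 0.067 + 0.029 + 0.037 = 0.200.
Product: 0.313 × 0.200 = 0.0626.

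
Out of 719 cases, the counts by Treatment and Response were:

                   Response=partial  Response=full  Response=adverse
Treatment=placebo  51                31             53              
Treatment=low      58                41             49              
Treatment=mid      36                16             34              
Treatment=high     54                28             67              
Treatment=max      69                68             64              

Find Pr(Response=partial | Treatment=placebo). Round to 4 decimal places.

Total with Treatment=placebo: 51 + 31 + 53 = 135.
P(Response=partial | Treatment=placebo) = 51/135 = 0.3778.

0.3778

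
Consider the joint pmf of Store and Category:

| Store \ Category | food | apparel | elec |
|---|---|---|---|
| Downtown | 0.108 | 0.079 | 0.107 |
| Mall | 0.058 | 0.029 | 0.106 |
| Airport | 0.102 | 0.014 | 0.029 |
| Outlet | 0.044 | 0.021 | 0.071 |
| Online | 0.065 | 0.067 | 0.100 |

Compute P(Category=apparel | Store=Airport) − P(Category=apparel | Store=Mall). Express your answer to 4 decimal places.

-0.0537

P(Store=Airport) = 0.102 + 0.014 + 0.029 = 0.145; P(Category=apparel | Store=Airport) = 0.014/0.145 = 0.09655.
P(Store=Mall) = 0.058 + 0.029 + 0.106 = 0.193; P(Category=apparel | Store=Mall) = 0.029/0.193 = 0.15026.
Difference = -0.0537.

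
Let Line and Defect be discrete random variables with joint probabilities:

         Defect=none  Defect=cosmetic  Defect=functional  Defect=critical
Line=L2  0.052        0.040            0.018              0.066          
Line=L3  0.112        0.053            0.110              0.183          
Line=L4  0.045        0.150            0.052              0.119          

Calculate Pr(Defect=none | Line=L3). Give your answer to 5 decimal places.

0.24454

P(Line=L3) = 0.112 + 0.053 + 0.110 + 0.183 = 0.458.
P(Defect=none | Line=L3) = 0.112/0.458 = 0.24454.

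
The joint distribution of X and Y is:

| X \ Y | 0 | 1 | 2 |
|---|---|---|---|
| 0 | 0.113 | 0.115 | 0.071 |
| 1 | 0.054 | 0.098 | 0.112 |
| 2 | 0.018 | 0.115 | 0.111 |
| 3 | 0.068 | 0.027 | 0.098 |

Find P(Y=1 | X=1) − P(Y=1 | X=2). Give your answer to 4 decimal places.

-0.1001

P(X=1) = 0.054 + 0.098 + 0.112 = 0.264; P(Y=1 | X=1) = 0.098/0.264 = 0.37121.
P(X=2) = 0.018 + 0.115 + 0.111 = 0.244; P(Y=1 | X=2) = 0.115/0.244 = 0.47131.
Difference = -0.1001.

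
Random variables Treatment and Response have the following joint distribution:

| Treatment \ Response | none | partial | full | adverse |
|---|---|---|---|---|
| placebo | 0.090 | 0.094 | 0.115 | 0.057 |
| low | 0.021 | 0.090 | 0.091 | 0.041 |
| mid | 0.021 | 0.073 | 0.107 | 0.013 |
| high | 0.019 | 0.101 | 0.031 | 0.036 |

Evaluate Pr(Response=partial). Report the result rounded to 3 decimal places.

P(Response=partial) = 0.094 + 0.090 + 0.073 + 0.101 = 0.358.

0.358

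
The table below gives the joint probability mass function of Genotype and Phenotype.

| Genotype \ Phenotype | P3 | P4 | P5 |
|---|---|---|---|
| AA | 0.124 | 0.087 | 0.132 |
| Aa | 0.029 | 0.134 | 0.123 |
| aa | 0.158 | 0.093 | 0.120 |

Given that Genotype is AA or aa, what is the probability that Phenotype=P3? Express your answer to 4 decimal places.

P(Genotype=AA) = 0.124 + 0.087 + 0.132 = 0.343.
P(Genotype=aa) = 0.158 + 0.093 + 0.120 = 0.371.
P(Genotype ∈ {AA, aa}) = 0.343 + 0.371 = 0.714; P(Phenotype=P3, Genotype ∈ {AA, aa}) = 0.124 + 0.158 = 0.282.
P(Phenotype=P3 | Genotype ∈ {AA, aa}) = 0.282/0.714 = 0.3950.

0.3950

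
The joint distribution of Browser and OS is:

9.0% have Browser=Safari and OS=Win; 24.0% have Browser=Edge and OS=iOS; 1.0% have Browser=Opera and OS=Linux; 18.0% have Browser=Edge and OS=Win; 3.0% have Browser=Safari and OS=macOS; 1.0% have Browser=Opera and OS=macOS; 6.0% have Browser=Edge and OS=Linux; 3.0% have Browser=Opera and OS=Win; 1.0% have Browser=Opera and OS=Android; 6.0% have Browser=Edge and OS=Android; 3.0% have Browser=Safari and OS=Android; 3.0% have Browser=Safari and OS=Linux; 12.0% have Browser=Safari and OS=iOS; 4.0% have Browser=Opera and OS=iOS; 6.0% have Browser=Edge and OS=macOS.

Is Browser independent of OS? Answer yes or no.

yes

Every cell satisfies P(Browser,OS) = P(Browser)·P(OS). For instance P(Browser=Safari) = 0.300, P(OS=Android) = 0.100, and 0.300×0.100 = 0.030 matches the joint entry. So Browser and OS are independent.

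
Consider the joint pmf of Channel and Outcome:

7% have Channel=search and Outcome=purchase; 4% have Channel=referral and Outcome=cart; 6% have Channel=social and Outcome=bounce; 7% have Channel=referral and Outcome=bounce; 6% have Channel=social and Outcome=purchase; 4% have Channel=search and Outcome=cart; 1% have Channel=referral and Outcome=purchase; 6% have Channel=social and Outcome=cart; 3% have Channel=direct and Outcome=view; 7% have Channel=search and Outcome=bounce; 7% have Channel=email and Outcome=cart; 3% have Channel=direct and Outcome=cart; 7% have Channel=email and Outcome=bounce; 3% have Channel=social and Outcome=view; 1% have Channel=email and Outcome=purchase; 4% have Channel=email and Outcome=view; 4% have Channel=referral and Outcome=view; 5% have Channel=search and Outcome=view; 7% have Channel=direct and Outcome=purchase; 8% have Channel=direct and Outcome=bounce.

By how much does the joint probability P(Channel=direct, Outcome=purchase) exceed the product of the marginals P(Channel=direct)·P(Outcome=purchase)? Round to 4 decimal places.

0.0238

P(Channel=direct) = 0.08 + 0.03 + 0.03 + 0.07 = 0.21.
P(Outcome=purchase) = 0.01 + 0.07 + 0.06 + 0.07 + 0.01 = 0.22.
P(Channel=direct, Outcome=purchase) − P(Channel=direct)P(Outcome=purchase) = 0.07 − 0.21×0.22 = 0.0238.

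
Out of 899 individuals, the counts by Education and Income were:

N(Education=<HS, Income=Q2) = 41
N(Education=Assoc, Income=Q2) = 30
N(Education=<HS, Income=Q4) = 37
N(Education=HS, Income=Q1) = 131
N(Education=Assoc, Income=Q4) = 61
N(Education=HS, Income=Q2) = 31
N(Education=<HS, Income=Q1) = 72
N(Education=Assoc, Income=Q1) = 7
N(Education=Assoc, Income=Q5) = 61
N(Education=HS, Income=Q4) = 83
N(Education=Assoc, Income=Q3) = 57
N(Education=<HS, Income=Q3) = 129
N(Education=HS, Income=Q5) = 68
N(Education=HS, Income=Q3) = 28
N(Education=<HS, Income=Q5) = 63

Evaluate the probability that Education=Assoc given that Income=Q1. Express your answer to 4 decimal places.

0.0333

Total with Income=Q1: 72 + 131 + 7 = 210.
P(Education=Assoc | Income=Q1) = 7/210 = 0.0333.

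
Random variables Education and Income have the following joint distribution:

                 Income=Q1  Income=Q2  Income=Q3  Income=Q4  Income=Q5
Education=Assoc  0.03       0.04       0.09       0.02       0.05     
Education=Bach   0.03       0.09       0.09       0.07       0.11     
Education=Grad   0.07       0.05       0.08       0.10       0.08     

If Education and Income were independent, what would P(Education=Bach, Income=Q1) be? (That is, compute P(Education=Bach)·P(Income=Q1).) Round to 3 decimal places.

P(Education=Bach) = 0.03 + 0.09 + 0.09 + 0.07 + 0.11 = 0.39.
P(Income=Q1) = 0.03 + 0.03 + 0.07 = 0.13.
Product: 0.39 × 0.13 = 0.051.

0.051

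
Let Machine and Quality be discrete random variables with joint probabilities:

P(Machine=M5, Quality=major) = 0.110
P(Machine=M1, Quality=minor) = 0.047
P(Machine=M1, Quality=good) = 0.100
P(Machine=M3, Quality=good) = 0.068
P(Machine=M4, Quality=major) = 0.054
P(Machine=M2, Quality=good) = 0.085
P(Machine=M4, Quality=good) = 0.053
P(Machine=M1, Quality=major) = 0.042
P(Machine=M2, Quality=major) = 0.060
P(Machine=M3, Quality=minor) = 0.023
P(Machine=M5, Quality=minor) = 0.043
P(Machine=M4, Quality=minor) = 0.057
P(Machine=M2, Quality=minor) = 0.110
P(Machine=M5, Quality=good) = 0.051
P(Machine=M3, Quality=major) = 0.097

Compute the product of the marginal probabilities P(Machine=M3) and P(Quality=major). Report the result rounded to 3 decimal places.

0.068

P(Machine=M3) = 0.068 + 0.023 + 0.097 = 0.188.
P(Quality=major) = 0.042 + 0.060 + 0.097 + 0.054 + 0.110 = 0.363.
Product: 0.188 × 0.363 = 0.068.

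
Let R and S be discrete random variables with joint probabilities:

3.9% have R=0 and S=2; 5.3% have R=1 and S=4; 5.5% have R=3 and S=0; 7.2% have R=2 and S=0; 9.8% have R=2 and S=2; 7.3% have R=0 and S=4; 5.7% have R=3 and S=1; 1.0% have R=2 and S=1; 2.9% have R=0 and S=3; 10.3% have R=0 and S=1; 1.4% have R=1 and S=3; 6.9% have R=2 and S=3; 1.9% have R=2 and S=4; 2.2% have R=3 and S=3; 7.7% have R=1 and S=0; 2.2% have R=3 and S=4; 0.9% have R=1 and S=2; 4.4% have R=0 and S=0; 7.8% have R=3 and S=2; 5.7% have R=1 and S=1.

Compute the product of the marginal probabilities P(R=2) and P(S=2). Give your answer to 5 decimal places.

P(R=2) = 0.072 + 0.010 + 0.098 + 0.069 + 0.019 = 0.268.
P(S=2) = 0.039 + 0.009 + 0.098 + 0.078 = 0.224.
Product: 0.268 × 0.224 = 0.06003.

0.06003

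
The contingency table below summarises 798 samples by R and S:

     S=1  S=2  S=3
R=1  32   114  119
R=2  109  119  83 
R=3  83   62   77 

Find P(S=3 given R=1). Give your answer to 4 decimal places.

Total with R=1: 32 + 114 + 119 = 265.
P(S=3 | R=1) = 119/265 = 0.4491.

0.4491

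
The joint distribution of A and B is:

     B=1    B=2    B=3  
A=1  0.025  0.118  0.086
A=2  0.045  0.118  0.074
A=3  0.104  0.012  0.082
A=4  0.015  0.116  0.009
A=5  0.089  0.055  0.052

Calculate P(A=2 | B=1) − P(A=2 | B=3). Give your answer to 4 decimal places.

-0.0824

P(B=1) = 0.025 + 0.045 + 0.104 + 0.015 + 0.089 = 0.278; P(A=2 | B=1) = 0.045/0.278 = 0.16187.
P(B=3) = 0.086 + 0.074 + 0.082 + 0.009 + 0.052 = 0.303; P(A=2 | B=3) = 0.074/0.303 = 0.24422.
Difference = -0.0824.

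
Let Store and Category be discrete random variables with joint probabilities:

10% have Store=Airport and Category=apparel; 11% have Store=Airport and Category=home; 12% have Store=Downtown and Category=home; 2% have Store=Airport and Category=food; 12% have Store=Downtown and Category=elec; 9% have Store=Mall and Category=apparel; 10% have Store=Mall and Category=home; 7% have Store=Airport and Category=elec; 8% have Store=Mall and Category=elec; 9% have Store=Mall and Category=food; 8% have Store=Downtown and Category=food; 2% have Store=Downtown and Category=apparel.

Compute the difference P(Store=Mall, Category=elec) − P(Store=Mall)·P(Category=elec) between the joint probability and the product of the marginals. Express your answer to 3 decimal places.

P(Store=Mall) = 0.09 + 0.09 + 0.08 + 0.10 = 0.36.
P(Category=elec) = 0.12 + 0.08 + 0.07 = 0.27.
P(Store=Mall, Category=elec) − P(Store=Mall)P(Category=elec) = 0.08 − 0.36×0.27 = -0.017.

-0.017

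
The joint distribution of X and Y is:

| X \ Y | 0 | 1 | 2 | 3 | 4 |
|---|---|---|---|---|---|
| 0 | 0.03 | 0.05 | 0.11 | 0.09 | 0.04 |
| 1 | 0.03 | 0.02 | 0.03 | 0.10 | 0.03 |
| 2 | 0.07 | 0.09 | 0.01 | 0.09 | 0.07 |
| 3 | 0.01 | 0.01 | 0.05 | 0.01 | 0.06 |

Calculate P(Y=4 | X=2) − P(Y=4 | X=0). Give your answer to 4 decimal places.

0.0871

P(X=2) = 0.07 + 0.09 + 0.01 + 0.09 + 0.07 = 0.33; P(Y=4 | X=2) = 0.07/0.33 = 0.21212.
P(X=0) = 0.03 + 0.05 + 0.11 + 0.09 + 0.04 = 0.32; P(Y=4 | X=0) = 0.04/0.32 = 0.12500.
Difference = 0.0871.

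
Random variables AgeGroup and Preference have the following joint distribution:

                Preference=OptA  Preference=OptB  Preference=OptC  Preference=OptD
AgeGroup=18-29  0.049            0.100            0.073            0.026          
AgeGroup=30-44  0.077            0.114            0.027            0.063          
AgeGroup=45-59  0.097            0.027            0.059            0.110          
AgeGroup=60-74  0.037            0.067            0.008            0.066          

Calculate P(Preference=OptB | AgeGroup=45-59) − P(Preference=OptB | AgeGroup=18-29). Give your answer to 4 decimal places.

-0.3111

P(AgeGroup=45-59) = 0.097 + 0.027 + 0.059 + 0.110 = 0.293; P(Preference=OptB | AgeGroup=45-59) = 0.027/0.293 = 0.09215.
P(AgeGroup=18-29) = 0.049 + 0.100 + 0.073 + 0.026 = 0.248; P(Preference=OptB | AgeGroup=18-29) = 0.100/0.248 = 0.40323.
Difference = -0.3111.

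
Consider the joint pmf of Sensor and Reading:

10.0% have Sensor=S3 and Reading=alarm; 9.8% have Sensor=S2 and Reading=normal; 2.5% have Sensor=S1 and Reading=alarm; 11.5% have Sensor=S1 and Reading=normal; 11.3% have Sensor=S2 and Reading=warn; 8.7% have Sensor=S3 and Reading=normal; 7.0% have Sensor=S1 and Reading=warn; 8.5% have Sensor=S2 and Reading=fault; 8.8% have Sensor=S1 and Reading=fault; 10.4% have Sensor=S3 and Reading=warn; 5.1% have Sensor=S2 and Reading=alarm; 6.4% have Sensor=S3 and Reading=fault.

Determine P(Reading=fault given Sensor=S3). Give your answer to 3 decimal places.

P(Sensor=S3) = 0.087 + 0.104 + 0.100 + 0.064 = 0.355.
P(Reading=fault | Sensor=S3) = 0.064/0.355 = 0.180.

0.180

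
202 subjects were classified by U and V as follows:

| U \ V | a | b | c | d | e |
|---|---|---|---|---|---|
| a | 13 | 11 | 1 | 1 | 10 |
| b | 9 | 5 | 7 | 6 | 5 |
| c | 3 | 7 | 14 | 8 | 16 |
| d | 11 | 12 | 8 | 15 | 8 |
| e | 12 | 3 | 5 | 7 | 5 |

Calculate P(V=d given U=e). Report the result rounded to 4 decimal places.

Total with U=e: 12 + 3 + 5 + 7 + 5 = 32.
P(V=d | U=e) = 7/32 = 0.2188.

0.2188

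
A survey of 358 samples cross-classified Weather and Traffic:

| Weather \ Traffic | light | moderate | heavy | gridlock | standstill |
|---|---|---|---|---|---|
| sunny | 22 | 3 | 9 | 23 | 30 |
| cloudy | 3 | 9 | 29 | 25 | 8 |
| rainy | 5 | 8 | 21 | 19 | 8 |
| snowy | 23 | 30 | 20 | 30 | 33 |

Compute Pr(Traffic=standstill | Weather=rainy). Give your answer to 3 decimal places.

Total with Weather=rainy: 5 + 8 + 21 + 19 + 8 = 61.
P(Traffic=standstill | Weather=rainy) = 8/61 = 0.131.

0.131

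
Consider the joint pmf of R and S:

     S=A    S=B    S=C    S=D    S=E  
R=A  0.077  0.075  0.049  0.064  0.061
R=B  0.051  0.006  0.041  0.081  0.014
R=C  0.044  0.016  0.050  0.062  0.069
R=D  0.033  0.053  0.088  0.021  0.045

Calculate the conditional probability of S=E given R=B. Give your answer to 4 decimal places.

0.0725

P(R=B) = 0.051 + 0.006 + 0.041 + 0.081 + 0.014 = 0.193.
P(S=E | R=B) = 0.014/0.193 = 0.0725.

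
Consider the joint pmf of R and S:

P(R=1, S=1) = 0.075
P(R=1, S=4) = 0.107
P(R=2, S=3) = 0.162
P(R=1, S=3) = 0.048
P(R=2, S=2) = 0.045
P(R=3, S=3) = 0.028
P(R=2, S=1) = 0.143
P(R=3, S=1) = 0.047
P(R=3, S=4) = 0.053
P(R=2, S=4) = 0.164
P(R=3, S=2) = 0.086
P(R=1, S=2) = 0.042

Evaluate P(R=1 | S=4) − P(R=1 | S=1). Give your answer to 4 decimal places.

0.0472

P(S=4) = 0.107 + 0.164 + 0.053 = 0.324; P(R=1 | S=4) = 0.107/0.324 = 0.33025.
P(S=1) = 0.075 + 0.143 + 0.047 = 0.265; P(R=1 | S=1) = 0.075/0.265 = 0.28302.
Difference = 0.0472.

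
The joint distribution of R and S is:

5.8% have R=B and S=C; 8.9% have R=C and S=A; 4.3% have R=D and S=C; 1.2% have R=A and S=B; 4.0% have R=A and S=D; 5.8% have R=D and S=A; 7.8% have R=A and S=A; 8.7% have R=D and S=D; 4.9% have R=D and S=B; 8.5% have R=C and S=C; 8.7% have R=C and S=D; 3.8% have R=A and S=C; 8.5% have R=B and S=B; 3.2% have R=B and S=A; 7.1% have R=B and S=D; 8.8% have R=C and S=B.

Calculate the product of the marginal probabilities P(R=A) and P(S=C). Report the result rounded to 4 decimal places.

0.0376

P(R=A) = 0.078 + 0.012 + 0.038 + 0.040 = 0.168.
P(S=C) = 0.038 + 0.058 + 0.085 + 0.043 = 0.224.
Product: 0.168 × 0.224 = 0.0376.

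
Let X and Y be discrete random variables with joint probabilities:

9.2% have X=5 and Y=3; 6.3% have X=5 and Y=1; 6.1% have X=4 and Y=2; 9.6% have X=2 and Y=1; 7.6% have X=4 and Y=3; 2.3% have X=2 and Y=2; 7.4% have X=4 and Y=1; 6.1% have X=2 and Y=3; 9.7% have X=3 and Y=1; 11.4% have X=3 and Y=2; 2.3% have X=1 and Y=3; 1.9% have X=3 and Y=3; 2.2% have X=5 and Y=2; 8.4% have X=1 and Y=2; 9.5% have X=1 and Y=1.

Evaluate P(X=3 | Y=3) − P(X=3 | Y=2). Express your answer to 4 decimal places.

-0.3049

P(Y=3) = 0.023 + 0.061 + 0.019 + 0.076 + 0.092 = 0.271; P(X=3 | Y=3) = 0.019/0.271 = 0.07011.
P(Y=2) = 0.084 + 0.023 + 0.114 + 0.061 + 0.022 = 0.304; P(X=3 | Y=2) = 0.114/0.304 = 0.37500.
Difference = -0.3049.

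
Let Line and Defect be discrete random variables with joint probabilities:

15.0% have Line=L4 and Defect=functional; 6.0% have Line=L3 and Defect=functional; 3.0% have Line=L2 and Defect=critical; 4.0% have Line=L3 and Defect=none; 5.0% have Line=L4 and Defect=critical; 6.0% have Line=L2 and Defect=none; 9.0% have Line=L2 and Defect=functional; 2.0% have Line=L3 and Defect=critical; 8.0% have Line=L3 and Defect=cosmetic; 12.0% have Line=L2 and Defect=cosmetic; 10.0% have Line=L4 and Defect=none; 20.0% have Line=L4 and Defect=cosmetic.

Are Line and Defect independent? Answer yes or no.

Every cell satisfies P(Line,Defect) = P(Line)·P(Defect). For instance P(Line=L3) = 0.200, P(Defect=critical) = 0.100, and 0.200×0.100 = 0.020 matches the joint entry. So Line and Defect are independent.

yes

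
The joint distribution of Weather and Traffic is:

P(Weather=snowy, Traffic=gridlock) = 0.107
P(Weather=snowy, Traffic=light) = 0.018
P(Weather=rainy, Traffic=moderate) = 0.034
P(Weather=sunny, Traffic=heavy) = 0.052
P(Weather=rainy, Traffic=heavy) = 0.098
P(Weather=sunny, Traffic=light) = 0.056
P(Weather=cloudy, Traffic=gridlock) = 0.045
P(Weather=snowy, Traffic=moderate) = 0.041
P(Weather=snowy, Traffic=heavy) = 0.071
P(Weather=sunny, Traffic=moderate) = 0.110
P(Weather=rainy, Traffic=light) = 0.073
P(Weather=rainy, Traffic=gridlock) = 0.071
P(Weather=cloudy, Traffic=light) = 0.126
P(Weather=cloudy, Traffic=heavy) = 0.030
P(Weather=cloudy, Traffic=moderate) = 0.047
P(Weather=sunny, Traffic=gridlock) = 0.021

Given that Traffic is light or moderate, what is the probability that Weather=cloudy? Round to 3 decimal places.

0.343

P(Traffic=light) = 0.056 + 0.126 + 0.073 + 0.018 = 0.273.
P(Traffic=moderate) = 0.110 + 0.047 + 0.034 + 0.041 = 0.232.
P(Traffic ∈ {light, moderate}) = 0.273 + 0.232 = 0.505; P(Weather=cloudy, Traffic ∈ {light, moderate}) = 0.126 + 0.047 = 0.173.
P(Weather=cloudy | Traffic ∈ {light, moderate}) = 0.173/0.505 = 0.343.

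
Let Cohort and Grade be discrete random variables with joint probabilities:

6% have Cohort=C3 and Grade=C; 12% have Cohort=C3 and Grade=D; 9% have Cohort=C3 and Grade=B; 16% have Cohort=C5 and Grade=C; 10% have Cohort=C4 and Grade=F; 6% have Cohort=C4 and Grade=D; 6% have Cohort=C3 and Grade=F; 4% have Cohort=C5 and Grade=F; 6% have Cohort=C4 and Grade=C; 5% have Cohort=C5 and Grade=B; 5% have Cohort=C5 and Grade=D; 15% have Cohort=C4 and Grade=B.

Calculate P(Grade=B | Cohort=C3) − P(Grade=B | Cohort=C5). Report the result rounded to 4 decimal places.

P(Cohort=C3) = 0.09 + 0.06 + 0.12 + 0.06 = 0.33; P(Grade=B | Cohort=C3) = 0.09/0.33 = 0.27273.
P(Cohort=C5) = 0.05 + 0.16 + 0.05 + 0.04 = 0.30; P(Grade=B | Cohort=C5) = 0.05/0.30 = 0.16667.
Difference = 0.1061.

0.1061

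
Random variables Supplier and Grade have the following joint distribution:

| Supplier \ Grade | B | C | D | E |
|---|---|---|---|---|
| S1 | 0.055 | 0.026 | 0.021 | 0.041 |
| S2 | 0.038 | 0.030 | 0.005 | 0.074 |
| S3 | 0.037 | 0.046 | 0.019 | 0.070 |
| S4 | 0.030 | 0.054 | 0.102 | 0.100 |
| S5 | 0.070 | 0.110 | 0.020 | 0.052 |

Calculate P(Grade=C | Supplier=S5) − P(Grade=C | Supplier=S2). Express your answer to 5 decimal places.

P(Supplier=S5) = 0.070 + 0.110 + 0.020 + 0.052 = 0.252; P(Grade=C | Supplier=S5) = 0.110/0.252 = 0.436508.
P(Supplier=S2) = 0.038 + 0.030 + 0.005 + 0.074 = 0.147; P(Grade=C | Supplier=S2) = 0.030/0.147 = 0.204082.
Difference = 0.23243.

0.23243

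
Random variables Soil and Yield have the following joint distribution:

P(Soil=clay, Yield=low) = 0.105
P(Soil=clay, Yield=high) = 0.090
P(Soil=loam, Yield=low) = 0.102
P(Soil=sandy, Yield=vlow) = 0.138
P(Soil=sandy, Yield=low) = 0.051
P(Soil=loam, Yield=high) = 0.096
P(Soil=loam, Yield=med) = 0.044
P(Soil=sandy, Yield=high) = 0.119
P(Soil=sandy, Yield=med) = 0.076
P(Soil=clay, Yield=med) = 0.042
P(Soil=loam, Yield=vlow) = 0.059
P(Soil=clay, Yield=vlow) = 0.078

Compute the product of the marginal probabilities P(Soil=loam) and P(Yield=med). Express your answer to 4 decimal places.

0.0488

P(Soil=loam) = 0.059 + 0.102 + 0.044 + 0.096 = 0.301.
P(Yield=med) = 0.076 + 0.044 + 0.042 = 0.162.
Product: 0.301 × 0.162 = 0.0488.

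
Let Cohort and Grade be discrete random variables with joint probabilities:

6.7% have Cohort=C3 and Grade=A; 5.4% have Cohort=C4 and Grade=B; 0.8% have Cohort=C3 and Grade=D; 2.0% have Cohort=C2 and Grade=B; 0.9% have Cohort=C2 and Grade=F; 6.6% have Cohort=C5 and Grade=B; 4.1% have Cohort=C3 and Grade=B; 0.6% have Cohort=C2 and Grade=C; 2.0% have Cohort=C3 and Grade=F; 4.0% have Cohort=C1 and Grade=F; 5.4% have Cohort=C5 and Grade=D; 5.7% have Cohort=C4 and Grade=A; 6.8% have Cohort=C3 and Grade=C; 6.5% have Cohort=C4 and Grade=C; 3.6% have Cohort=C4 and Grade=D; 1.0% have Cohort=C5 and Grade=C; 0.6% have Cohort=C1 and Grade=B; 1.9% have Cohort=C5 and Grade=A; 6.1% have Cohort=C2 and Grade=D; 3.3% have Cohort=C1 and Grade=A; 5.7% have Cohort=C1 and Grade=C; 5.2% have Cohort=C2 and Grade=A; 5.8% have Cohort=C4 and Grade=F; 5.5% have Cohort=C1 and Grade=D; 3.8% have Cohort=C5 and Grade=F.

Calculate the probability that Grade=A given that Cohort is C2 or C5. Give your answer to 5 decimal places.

P(Cohort=C2) = 0.052 + 0.020 + 0.006 + 0.061 + 0.009 = 0.148.
P(Cohort=C5) = 0.019 + 0.066 + 0.010 + 0.054 + 0.038 = 0.187.
P(Cohort ∈ {C2, C5}) = 0.148 + 0.187 = 0.335; P(Grade=A, Cohort ∈ {C2, C5}) = 0.052 + 0.019 = 0.071.
P(Grade=A | Cohort ∈ {C2, C5}) = 0.071/0.335 = 0.21194.

0.21194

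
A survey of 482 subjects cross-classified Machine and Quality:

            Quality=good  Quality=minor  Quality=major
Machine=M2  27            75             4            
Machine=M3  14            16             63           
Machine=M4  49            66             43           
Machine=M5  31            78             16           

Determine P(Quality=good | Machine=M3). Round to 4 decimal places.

Total with Machine=M3: 14 + 16 + 63 = 93.
P(Quality=good | Machine=M3) = 14/93 = 0.1505.

0.1505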